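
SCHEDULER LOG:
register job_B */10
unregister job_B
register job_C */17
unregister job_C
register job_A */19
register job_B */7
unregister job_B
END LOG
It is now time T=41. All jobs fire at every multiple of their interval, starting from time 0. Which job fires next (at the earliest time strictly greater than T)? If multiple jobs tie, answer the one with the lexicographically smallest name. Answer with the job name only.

Answer: job_A

Derivation:
Op 1: register job_B */10 -> active={job_B:*/10}
Op 2: unregister job_B -> active={}
Op 3: register job_C */17 -> active={job_C:*/17}
Op 4: unregister job_C -> active={}
Op 5: register job_A */19 -> active={job_A:*/19}
Op 6: register job_B */7 -> active={job_A:*/19, job_B:*/7}
Op 7: unregister job_B -> active={job_A:*/19}
  job_A: interval 19, next fire after T=41 is 57
Earliest = 57, winner (lex tiebreak) = job_A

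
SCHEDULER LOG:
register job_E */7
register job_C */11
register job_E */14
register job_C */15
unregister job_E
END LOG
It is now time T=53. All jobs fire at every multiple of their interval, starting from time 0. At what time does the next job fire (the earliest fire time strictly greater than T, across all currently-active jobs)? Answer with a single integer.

Answer: 60

Derivation:
Op 1: register job_E */7 -> active={job_E:*/7}
Op 2: register job_C */11 -> active={job_C:*/11, job_E:*/7}
Op 3: register job_E */14 -> active={job_C:*/11, job_E:*/14}
Op 4: register job_C */15 -> active={job_C:*/15, job_E:*/14}
Op 5: unregister job_E -> active={job_C:*/15}
  job_C: interval 15, next fire after T=53 is 60
Earliest fire time = 60 (job job_C)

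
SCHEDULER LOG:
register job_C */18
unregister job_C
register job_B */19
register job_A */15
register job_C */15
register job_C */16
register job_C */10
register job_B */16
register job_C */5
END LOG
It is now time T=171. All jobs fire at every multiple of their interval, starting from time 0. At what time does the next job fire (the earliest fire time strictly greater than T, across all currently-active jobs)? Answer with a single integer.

Answer: 175

Derivation:
Op 1: register job_C */18 -> active={job_C:*/18}
Op 2: unregister job_C -> active={}
Op 3: register job_B */19 -> active={job_B:*/19}
Op 4: register job_A */15 -> active={job_A:*/15, job_B:*/19}
Op 5: register job_C */15 -> active={job_A:*/15, job_B:*/19, job_C:*/15}
Op 6: register job_C */16 -> active={job_A:*/15, job_B:*/19, job_C:*/16}
Op 7: register job_C */10 -> active={job_A:*/15, job_B:*/19, job_C:*/10}
Op 8: register job_B */16 -> active={job_A:*/15, job_B:*/16, job_C:*/10}
Op 9: register job_C */5 -> active={job_A:*/15, job_B:*/16, job_C:*/5}
  job_A: interval 15, next fire after T=171 is 180
  job_B: interval 16, next fire after T=171 is 176
  job_C: interval 5, next fire after T=171 is 175
Earliest fire time = 175 (job job_C)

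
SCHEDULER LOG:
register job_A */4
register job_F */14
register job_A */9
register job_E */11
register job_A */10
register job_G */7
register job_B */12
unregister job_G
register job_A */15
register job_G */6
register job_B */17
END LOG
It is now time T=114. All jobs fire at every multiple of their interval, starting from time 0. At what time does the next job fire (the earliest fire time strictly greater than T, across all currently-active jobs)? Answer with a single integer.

Op 1: register job_A */4 -> active={job_A:*/4}
Op 2: register job_F */14 -> active={job_A:*/4, job_F:*/14}
Op 3: register job_A */9 -> active={job_A:*/9, job_F:*/14}
Op 4: register job_E */11 -> active={job_A:*/9, job_E:*/11, job_F:*/14}
Op 5: register job_A */10 -> active={job_A:*/10, job_E:*/11, job_F:*/14}
Op 6: register job_G */7 -> active={job_A:*/10, job_E:*/11, job_F:*/14, job_G:*/7}
Op 7: register job_B */12 -> active={job_A:*/10, job_B:*/12, job_E:*/11, job_F:*/14, job_G:*/7}
Op 8: unregister job_G -> active={job_A:*/10, job_B:*/12, job_E:*/11, job_F:*/14}
Op 9: register job_A */15 -> active={job_A:*/15, job_B:*/12, job_E:*/11, job_F:*/14}
Op 10: register job_G */6 -> active={job_A:*/15, job_B:*/12, job_E:*/11, job_F:*/14, job_G:*/6}
Op 11: register job_B */17 -> active={job_A:*/15, job_B:*/17, job_E:*/11, job_F:*/14, job_G:*/6}
  job_A: interval 15, next fire after T=114 is 120
  job_B: interval 17, next fire after T=114 is 119
  job_E: interval 11, next fire after T=114 is 121
  job_F: interval 14, next fire after T=114 is 126
  job_G: interval 6, next fire after T=114 is 120
Earliest fire time = 119 (job job_B)

Answer: 119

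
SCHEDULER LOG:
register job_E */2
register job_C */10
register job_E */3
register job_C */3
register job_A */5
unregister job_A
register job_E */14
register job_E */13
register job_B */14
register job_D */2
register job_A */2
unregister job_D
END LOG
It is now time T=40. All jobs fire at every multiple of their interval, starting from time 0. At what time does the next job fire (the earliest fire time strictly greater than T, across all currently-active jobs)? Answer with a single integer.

Answer: 42

Derivation:
Op 1: register job_E */2 -> active={job_E:*/2}
Op 2: register job_C */10 -> active={job_C:*/10, job_E:*/2}
Op 3: register job_E */3 -> active={job_C:*/10, job_E:*/3}
Op 4: register job_C */3 -> active={job_C:*/3, job_E:*/3}
Op 5: register job_A */5 -> active={job_A:*/5, job_C:*/3, job_E:*/3}
Op 6: unregister job_A -> active={job_C:*/3, job_E:*/3}
Op 7: register job_E */14 -> active={job_C:*/3, job_E:*/14}
Op 8: register job_E */13 -> active={job_C:*/3, job_E:*/13}
Op 9: register job_B */14 -> active={job_B:*/14, job_C:*/3, job_E:*/13}
Op 10: register job_D */2 -> active={job_B:*/14, job_C:*/3, job_D:*/2, job_E:*/13}
Op 11: register job_A */2 -> active={job_A:*/2, job_B:*/14, job_C:*/3, job_D:*/2, job_E:*/13}
Op 12: unregister job_D -> active={job_A:*/2, job_B:*/14, job_C:*/3, job_E:*/13}
  job_A: interval 2, next fire after T=40 is 42
  job_B: interval 14, next fire after T=40 is 42
  job_C: interval 3, next fire after T=40 is 42
  job_E: interval 13, next fire after T=40 is 52
Earliest fire time = 42 (job job_A)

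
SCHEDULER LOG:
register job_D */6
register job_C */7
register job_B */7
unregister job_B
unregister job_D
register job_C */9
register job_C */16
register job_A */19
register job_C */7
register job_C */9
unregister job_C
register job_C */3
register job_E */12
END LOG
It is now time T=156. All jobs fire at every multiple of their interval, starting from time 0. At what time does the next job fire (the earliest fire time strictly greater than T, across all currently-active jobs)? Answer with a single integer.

Answer: 159

Derivation:
Op 1: register job_D */6 -> active={job_D:*/6}
Op 2: register job_C */7 -> active={job_C:*/7, job_D:*/6}
Op 3: register job_B */7 -> active={job_B:*/7, job_C:*/7, job_D:*/6}
Op 4: unregister job_B -> active={job_C:*/7, job_D:*/6}
Op 5: unregister job_D -> active={job_C:*/7}
Op 6: register job_C */9 -> active={job_C:*/9}
Op 7: register job_C */16 -> active={job_C:*/16}
Op 8: register job_A */19 -> active={job_A:*/19, job_C:*/16}
Op 9: register job_C */7 -> active={job_A:*/19, job_C:*/7}
Op 10: register job_C */9 -> active={job_A:*/19, job_C:*/9}
Op 11: unregister job_C -> active={job_A:*/19}
Op 12: register job_C */3 -> active={job_A:*/19, job_C:*/3}
Op 13: register job_E */12 -> active={job_A:*/19, job_C:*/3, job_E:*/12}
  job_A: interval 19, next fire after T=156 is 171
  job_C: interval 3, next fire after T=156 is 159
  job_E: interval 12, next fire after T=156 is 168
Earliest fire time = 159 (job job_C)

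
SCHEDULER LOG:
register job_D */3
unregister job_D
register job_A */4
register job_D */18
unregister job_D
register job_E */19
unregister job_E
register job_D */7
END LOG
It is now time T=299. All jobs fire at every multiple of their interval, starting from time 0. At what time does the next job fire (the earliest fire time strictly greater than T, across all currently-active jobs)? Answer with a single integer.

Op 1: register job_D */3 -> active={job_D:*/3}
Op 2: unregister job_D -> active={}
Op 3: register job_A */4 -> active={job_A:*/4}
Op 4: register job_D */18 -> active={job_A:*/4, job_D:*/18}
Op 5: unregister job_D -> active={job_A:*/4}
Op 6: register job_E */19 -> active={job_A:*/4, job_E:*/19}
Op 7: unregister job_E -> active={job_A:*/4}
Op 8: register job_D */7 -> active={job_A:*/4, job_D:*/7}
  job_A: interval 4, next fire after T=299 is 300
  job_D: interval 7, next fire after T=299 is 301
Earliest fire time = 300 (job job_A)

Answer: 300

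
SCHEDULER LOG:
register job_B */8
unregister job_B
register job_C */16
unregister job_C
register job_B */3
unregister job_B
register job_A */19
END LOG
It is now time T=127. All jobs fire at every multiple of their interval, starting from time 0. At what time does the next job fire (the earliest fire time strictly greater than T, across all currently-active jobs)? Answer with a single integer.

Op 1: register job_B */8 -> active={job_B:*/8}
Op 2: unregister job_B -> active={}
Op 3: register job_C */16 -> active={job_C:*/16}
Op 4: unregister job_C -> active={}
Op 5: register job_B */3 -> active={job_B:*/3}
Op 6: unregister job_B -> active={}
Op 7: register job_A */19 -> active={job_A:*/19}
  job_A: interval 19, next fire after T=127 is 133
Earliest fire time = 133 (job job_A)

Answer: 133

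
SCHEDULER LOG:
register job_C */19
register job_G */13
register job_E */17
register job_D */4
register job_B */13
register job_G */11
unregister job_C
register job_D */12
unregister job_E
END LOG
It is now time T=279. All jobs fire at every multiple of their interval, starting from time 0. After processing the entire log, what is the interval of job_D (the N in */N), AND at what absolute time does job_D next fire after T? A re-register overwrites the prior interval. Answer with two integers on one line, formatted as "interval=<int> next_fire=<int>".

Op 1: register job_C */19 -> active={job_C:*/19}
Op 2: register job_G */13 -> active={job_C:*/19, job_G:*/13}
Op 3: register job_E */17 -> active={job_C:*/19, job_E:*/17, job_G:*/13}
Op 4: register job_D */4 -> active={job_C:*/19, job_D:*/4, job_E:*/17, job_G:*/13}
Op 5: register job_B */13 -> active={job_B:*/13, job_C:*/19, job_D:*/4, job_E:*/17, job_G:*/13}
Op 6: register job_G */11 -> active={job_B:*/13, job_C:*/19, job_D:*/4, job_E:*/17, job_G:*/11}
Op 7: unregister job_C -> active={job_B:*/13, job_D:*/4, job_E:*/17, job_G:*/11}
Op 8: register job_D */12 -> active={job_B:*/13, job_D:*/12, job_E:*/17, job_G:*/11}
Op 9: unregister job_E -> active={job_B:*/13, job_D:*/12, job_G:*/11}
Final interval of job_D = 12
Next fire of job_D after T=279: (279//12+1)*12 = 288

Answer: interval=12 next_fire=288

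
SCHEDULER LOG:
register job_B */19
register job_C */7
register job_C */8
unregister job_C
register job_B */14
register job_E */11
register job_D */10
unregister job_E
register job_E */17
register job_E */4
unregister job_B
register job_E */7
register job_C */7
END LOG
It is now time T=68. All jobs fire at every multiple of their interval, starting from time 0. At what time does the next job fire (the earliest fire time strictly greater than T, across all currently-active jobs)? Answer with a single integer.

Op 1: register job_B */19 -> active={job_B:*/19}
Op 2: register job_C */7 -> active={job_B:*/19, job_C:*/7}
Op 3: register job_C */8 -> active={job_B:*/19, job_C:*/8}
Op 4: unregister job_C -> active={job_B:*/19}
Op 5: register job_B */14 -> active={job_B:*/14}
Op 6: register job_E */11 -> active={job_B:*/14, job_E:*/11}
Op 7: register job_D */10 -> active={job_B:*/14, job_D:*/10, job_E:*/11}
Op 8: unregister job_E -> active={job_B:*/14, job_D:*/10}
Op 9: register job_E */17 -> active={job_B:*/14, job_D:*/10, job_E:*/17}
Op 10: register job_E */4 -> active={job_B:*/14, job_D:*/10, job_E:*/4}
Op 11: unregister job_B -> active={job_D:*/10, job_E:*/4}
Op 12: register job_E */7 -> active={job_D:*/10, job_E:*/7}
Op 13: register job_C */7 -> active={job_C:*/7, job_D:*/10, job_E:*/7}
  job_C: interval 7, next fire after T=68 is 70
  job_D: interval 10, next fire after T=68 is 70
  job_E: interval 7, next fire after T=68 is 70
Earliest fire time = 70 (job job_C)

Answer: 70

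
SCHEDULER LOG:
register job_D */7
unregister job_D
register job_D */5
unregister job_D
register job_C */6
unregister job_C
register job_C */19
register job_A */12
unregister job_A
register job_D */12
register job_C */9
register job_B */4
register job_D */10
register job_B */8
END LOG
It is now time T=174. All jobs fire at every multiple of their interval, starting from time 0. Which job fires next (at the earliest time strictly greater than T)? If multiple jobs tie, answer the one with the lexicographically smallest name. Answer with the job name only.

Answer: job_B

Derivation:
Op 1: register job_D */7 -> active={job_D:*/7}
Op 2: unregister job_D -> active={}
Op 3: register job_D */5 -> active={job_D:*/5}
Op 4: unregister job_D -> active={}
Op 5: register job_C */6 -> active={job_C:*/6}
Op 6: unregister job_C -> active={}
Op 7: register job_C */19 -> active={job_C:*/19}
Op 8: register job_A */12 -> active={job_A:*/12, job_C:*/19}
Op 9: unregister job_A -> active={job_C:*/19}
Op 10: register job_D */12 -> active={job_C:*/19, job_D:*/12}
Op 11: register job_C */9 -> active={job_C:*/9, job_D:*/12}
Op 12: register job_B */4 -> active={job_B:*/4, job_C:*/9, job_D:*/12}
Op 13: register job_D */10 -> active={job_B:*/4, job_C:*/9, job_D:*/10}
Op 14: register job_B */8 -> active={job_B:*/8, job_C:*/9, job_D:*/10}
  job_B: interval 8, next fire after T=174 is 176
  job_C: interval 9, next fire after T=174 is 180
  job_D: interval 10, next fire after T=174 is 180
Earliest = 176, winner (lex tiebreak) = job_B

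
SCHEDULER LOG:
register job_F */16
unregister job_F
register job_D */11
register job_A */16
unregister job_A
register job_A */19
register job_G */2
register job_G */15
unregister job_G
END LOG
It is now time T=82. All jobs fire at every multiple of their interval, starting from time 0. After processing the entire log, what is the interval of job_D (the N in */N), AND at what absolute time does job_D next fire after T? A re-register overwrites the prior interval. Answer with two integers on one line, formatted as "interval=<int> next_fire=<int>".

Op 1: register job_F */16 -> active={job_F:*/16}
Op 2: unregister job_F -> active={}
Op 3: register job_D */11 -> active={job_D:*/11}
Op 4: register job_A */16 -> active={job_A:*/16, job_D:*/11}
Op 5: unregister job_A -> active={job_D:*/11}
Op 6: register job_A */19 -> active={job_A:*/19, job_D:*/11}
Op 7: register job_G */2 -> active={job_A:*/19, job_D:*/11, job_G:*/2}
Op 8: register job_G */15 -> active={job_A:*/19, job_D:*/11, job_G:*/15}
Op 9: unregister job_G -> active={job_A:*/19, job_D:*/11}
Final interval of job_D = 11
Next fire of job_D after T=82: (82//11+1)*11 = 88

Answer: interval=11 next_fire=88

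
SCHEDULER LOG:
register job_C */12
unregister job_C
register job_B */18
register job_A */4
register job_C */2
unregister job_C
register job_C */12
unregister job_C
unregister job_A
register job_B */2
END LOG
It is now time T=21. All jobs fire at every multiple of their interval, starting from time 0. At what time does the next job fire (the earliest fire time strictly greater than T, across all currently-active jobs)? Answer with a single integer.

Op 1: register job_C */12 -> active={job_C:*/12}
Op 2: unregister job_C -> active={}
Op 3: register job_B */18 -> active={job_B:*/18}
Op 4: register job_A */4 -> active={job_A:*/4, job_B:*/18}
Op 5: register job_C */2 -> active={job_A:*/4, job_B:*/18, job_C:*/2}
Op 6: unregister job_C -> active={job_A:*/4, job_B:*/18}
Op 7: register job_C */12 -> active={job_A:*/4, job_B:*/18, job_C:*/12}
Op 8: unregister job_C -> active={job_A:*/4, job_B:*/18}
Op 9: unregister job_A -> active={job_B:*/18}
Op 10: register job_B */2 -> active={job_B:*/2}
  job_B: interval 2, next fire after T=21 is 22
Earliest fire time = 22 (job job_B)

Answer: 22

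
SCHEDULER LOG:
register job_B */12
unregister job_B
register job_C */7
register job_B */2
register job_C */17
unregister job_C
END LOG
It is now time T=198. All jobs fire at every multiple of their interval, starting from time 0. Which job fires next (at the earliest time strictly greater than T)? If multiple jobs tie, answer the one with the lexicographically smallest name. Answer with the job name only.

Op 1: register job_B */12 -> active={job_B:*/12}
Op 2: unregister job_B -> active={}
Op 3: register job_C */7 -> active={job_C:*/7}
Op 4: register job_B */2 -> active={job_B:*/2, job_C:*/7}
Op 5: register job_C */17 -> active={job_B:*/2, job_C:*/17}
Op 6: unregister job_C -> active={job_B:*/2}
  job_B: interval 2, next fire after T=198 is 200
Earliest = 200, winner (lex tiebreak) = job_B

Answer: job_B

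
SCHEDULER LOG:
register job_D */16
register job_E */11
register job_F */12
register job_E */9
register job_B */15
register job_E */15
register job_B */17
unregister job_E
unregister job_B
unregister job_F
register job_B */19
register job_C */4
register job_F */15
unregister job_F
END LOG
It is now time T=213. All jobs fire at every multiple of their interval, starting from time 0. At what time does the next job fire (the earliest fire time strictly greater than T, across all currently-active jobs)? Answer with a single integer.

Answer: 216

Derivation:
Op 1: register job_D */16 -> active={job_D:*/16}
Op 2: register job_E */11 -> active={job_D:*/16, job_E:*/11}
Op 3: register job_F */12 -> active={job_D:*/16, job_E:*/11, job_F:*/12}
Op 4: register job_E */9 -> active={job_D:*/16, job_E:*/9, job_F:*/12}
Op 5: register job_B */15 -> active={job_B:*/15, job_D:*/16, job_E:*/9, job_F:*/12}
Op 6: register job_E */15 -> active={job_B:*/15, job_D:*/16, job_E:*/15, job_F:*/12}
Op 7: register job_B */17 -> active={job_B:*/17, job_D:*/16, job_E:*/15, job_F:*/12}
Op 8: unregister job_E -> active={job_B:*/17, job_D:*/16, job_F:*/12}
Op 9: unregister job_B -> active={job_D:*/16, job_F:*/12}
Op 10: unregister job_F -> active={job_D:*/16}
Op 11: register job_B */19 -> active={job_B:*/19, job_D:*/16}
Op 12: register job_C */4 -> active={job_B:*/19, job_C:*/4, job_D:*/16}
Op 13: register job_F */15 -> active={job_B:*/19, job_C:*/4, job_D:*/16, job_F:*/15}
Op 14: unregister job_F -> active={job_B:*/19, job_C:*/4, job_D:*/16}
  job_B: interval 19, next fire after T=213 is 228
  job_C: interval 4, next fire after T=213 is 216
  job_D: interval 16, next fire after T=213 is 224
Earliest fire time = 216 (job job_C)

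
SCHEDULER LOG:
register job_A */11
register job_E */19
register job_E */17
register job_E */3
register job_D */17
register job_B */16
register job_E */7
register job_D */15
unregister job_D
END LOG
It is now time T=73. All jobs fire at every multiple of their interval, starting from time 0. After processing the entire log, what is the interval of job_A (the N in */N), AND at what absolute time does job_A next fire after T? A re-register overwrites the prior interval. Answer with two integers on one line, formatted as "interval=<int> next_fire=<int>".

Op 1: register job_A */11 -> active={job_A:*/11}
Op 2: register job_E */19 -> active={job_A:*/11, job_E:*/19}
Op 3: register job_E */17 -> active={job_A:*/11, job_E:*/17}
Op 4: register job_E */3 -> active={job_A:*/11, job_E:*/3}
Op 5: register job_D */17 -> active={job_A:*/11, job_D:*/17, job_E:*/3}
Op 6: register job_B */16 -> active={job_A:*/11, job_B:*/16, job_D:*/17, job_E:*/3}
Op 7: register job_E */7 -> active={job_A:*/11, job_B:*/16, job_D:*/17, job_E:*/7}
Op 8: register job_D */15 -> active={job_A:*/11, job_B:*/16, job_D:*/15, job_E:*/7}
Op 9: unregister job_D -> active={job_A:*/11, job_B:*/16, job_E:*/7}
Final interval of job_A = 11
Next fire of job_A after T=73: (73//11+1)*11 = 77

Answer: interval=11 next_fire=77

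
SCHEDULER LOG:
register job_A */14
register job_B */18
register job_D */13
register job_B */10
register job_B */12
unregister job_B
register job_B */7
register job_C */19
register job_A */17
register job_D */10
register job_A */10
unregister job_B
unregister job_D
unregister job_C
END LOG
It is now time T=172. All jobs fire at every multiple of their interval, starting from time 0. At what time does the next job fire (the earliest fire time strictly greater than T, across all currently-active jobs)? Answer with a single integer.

Op 1: register job_A */14 -> active={job_A:*/14}
Op 2: register job_B */18 -> active={job_A:*/14, job_B:*/18}
Op 3: register job_D */13 -> active={job_A:*/14, job_B:*/18, job_D:*/13}
Op 4: register job_B */10 -> active={job_A:*/14, job_B:*/10, job_D:*/13}
Op 5: register job_B */12 -> active={job_A:*/14, job_B:*/12, job_D:*/13}
Op 6: unregister job_B -> active={job_A:*/14, job_D:*/13}
Op 7: register job_B */7 -> active={job_A:*/14, job_B:*/7, job_D:*/13}
Op 8: register job_C */19 -> active={job_A:*/14, job_B:*/7, job_C:*/19, job_D:*/13}
Op 9: register job_A */17 -> active={job_A:*/17, job_B:*/7, job_C:*/19, job_D:*/13}
Op 10: register job_D */10 -> active={job_A:*/17, job_B:*/7, job_C:*/19, job_D:*/10}
Op 11: register job_A */10 -> active={job_A:*/10, job_B:*/7, job_C:*/19, job_D:*/10}
Op 12: unregister job_B -> active={job_A:*/10, job_C:*/19, job_D:*/10}
Op 13: unregister job_D -> active={job_A:*/10, job_C:*/19}
Op 14: unregister job_C -> active={job_A:*/10}
  job_A: interval 10, next fire after T=172 is 180
Earliest fire time = 180 (job job_A)

Answer: 180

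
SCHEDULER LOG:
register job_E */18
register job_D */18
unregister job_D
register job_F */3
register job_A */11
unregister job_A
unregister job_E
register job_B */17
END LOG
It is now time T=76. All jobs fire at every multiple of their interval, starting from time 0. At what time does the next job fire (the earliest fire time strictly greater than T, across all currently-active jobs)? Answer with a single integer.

Answer: 78

Derivation:
Op 1: register job_E */18 -> active={job_E:*/18}
Op 2: register job_D */18 -> active={job_D:*/18, job_E:*/18}
Op 3: unregister job_D -> active={job_E:*/18}
Op 4: register job_F */3 -> active={job_E:*/18, job_F:*/3}
Op 5: register job_A */11 -> active={job_A:*/11, job_E:*/18, job_F:*/3}
Op 6: unregister job_A -> active={job_E:*/18, job_F:*/3}
Op 7: unregister job_E -> active={job_F:*/3}
Op 8: register job_B */17 -> active={job_B:*/17, job_F:*/3}
  job_B: interval 17, next fire after T=76 is 85
  job_F: interval 3, next fire after T=76 is 78
Earliest fire time = 78 (job job_F)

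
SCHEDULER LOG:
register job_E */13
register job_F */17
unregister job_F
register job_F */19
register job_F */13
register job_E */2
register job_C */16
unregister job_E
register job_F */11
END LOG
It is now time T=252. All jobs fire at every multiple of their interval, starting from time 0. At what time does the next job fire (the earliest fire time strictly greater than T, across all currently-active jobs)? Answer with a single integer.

Op 1: register job_E */13 -> active={job_E:*/13}
Op 2: register job_F */17 -> active={job_E:*/13, job_F:*/17}
Op 3: unregister job_F -> active={job_E:*/13}
Op 4: register job_F */19 -> active={job_E:*/13, job_F:*/19}
Op 5: register job_F */13 -> active={job_E:*/13, job_F:*/13}
Op 6: register job_E */2 -> active={job_E:*/2, job_F:*/13}
Op 7: register job_C */16 -> active={job_C:*/16, job_E:*/2, job_F:*/13}
Op 8: unregister job_E -> active={job_C:*/16, job_F:*/13}
Op 9: register job_F */11 -> active={job_C:*/16, job_F:*/11}
  job_C: interval 16, next fire after T=252 is 256
  job_F: interval 11, next fire after T=252 is 253
Earliest fire time = 253 (job job_F)

Answer: 253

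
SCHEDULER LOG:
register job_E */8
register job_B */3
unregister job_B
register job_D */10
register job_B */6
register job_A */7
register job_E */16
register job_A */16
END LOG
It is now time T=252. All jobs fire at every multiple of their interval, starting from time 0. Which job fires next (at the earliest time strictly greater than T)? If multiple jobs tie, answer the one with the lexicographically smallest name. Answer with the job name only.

Op 1: register job_E */8 -> active={job_E:*/8}
Op 2: register job_B */3 -> active={job_B:*/3, job_E:*/8}
Op 3: unregister job_B -> active={job_E:*/8}
Op 4: register job_D */10 -> active={job_D:*/10, job_E:*/8}
Op 5: register job_B */6 -> active={job_B:*/6, job_D:*/10, job_E:*/8}
Op 6: register job_A */7 -> active={job_A:*/7, job_B:*/6, job_D:*/10, job_E:*/8}
Op 7: register job_E */16 -> active={job_A:*/7, job_B:*/6, job_D:*/10, job_E:*/16}
Op 8: register job_A */16 -> active={job_A:*/16, job_B:*/6, job_D:*/10, job_E:*/16}
  job_A: interval 16, next fire after T=252 is 256
  job_B: interval 6, next fire after T=252 is 258
  job_D: interval 10, next fire after T=252 is 260
  job_E: interval 16, next fire after T=252 is 256
Earliest = 256, winner (lex tiebreak) = job_A

Answer: job_A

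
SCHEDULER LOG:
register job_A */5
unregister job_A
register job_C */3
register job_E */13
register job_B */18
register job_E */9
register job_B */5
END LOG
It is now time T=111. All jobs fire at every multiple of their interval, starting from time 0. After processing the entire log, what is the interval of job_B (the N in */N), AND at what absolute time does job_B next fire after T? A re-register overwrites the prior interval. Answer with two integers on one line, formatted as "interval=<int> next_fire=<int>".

Op 1: register job_A */5 -> active={job_A:*/5}
Op 2: unregister job_A -> active={}
Op 3: register job_C */3 -> active={job_C:*/3}
Op 4: register job_E */13 -> active={job_C:*/3, job_E:*/13}
Op 5: register job_B */18 -> active={job_B:*/18, job_C:*/3, job_E:*/13}
Op 6: register job_E */9 -> active={job_B:*/18, job_C:*/3, job_E:*/9}
Op 7: register job_B */5 -> active={job_B:*/5, job_C:*/3, job_E:*/9}
Final interval of job_B = 5
Next fire of job_B after T=111: (111//5+1)*5 = 115

Answer: interval=5 next_fire=115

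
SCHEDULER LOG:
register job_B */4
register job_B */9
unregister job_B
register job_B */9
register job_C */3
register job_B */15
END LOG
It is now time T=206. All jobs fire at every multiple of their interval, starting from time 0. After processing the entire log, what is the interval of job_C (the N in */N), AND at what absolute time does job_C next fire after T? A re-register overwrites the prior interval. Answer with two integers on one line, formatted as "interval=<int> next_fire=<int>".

Op 1: register job_B */4 -> active={job_B:*/4}
Op 2: register job_B */9 -> active={job_B:*/9}
Op 3: unregister job_B -> active={}
Op 4: register job_B */9 -> active={job_B:*/9}
Op 5: register job_C */3 -> active={job_B:*/9, job_C:*/3}
Op 6: register job_B */15 -> active={job_B:*/15, job_C:*/3}
Final interval of job_C = 3
Next fire of job_C after T=206: (206//3+1)*3 = 207

Answer: interval=3 next_fire=207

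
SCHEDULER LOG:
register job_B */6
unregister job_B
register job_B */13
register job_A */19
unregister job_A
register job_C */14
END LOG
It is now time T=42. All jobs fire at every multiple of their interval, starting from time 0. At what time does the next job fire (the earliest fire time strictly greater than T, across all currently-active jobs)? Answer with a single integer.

Op 1: register job_B */6 -> active={job_B:*/6}
Op 2: unregister job_B -> active={}
Op 3: register job_B */13 -> active={job_B:*/13}
Op 4: register job_A */19 -> active={job_A:*/19, job_B:*/13}
Op 5: unregister job_A -> active={job_B:*/13}
Op 6: register job_C */14 -> active={job_B:*/13, job_C:*/14}
  job_B: interval 13, next fire after T=42 is 52
  job_C: interval 14, next fire after T=42 is 56
Earliest fire time = 52 (job job_B)

Answer: 52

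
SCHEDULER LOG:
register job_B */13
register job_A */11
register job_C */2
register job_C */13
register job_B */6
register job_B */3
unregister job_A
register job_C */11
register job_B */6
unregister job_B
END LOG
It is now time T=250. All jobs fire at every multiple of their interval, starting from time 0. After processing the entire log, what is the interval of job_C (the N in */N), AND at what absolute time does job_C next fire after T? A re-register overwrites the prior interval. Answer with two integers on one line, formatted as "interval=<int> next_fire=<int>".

Op 1: register job_B */13 -> active={job_B:*/13}
Op 2: register job_A */11 -> active={job_A:*/11, job_B:*/13}
Op 3: register job_C */2 -> active={job_A:*/11, job_B:*/13, job_C:*/2}
Op 4: register job_C */13 -> active={job_A:*/11, job_B:*/13, job_C:*/13}
Op 5: register job_B */6 -> active={job_A:*/11, job_B:*/6, job_C:*/13}
Op 6: register job_B */3 -> active={job_A:*/11, job_B:*/3, job_C:*/13}
Op 7: unregister job_A -> active={job_B:*/3, job_C:*/13}
Op 8: register job_C */11 -> active={job_B:*/3, job_C:*/11}
Op 9: register job_B */6 -> active={job_B:*/6, job_C:*/11}
Op 10: unregister job_B -> active={job_C:*/11}
Final interval of job_C = 11
Next fire of job_C after T=250: (250//11+1)*11 = 253

Answer: interval=11 next_fire=253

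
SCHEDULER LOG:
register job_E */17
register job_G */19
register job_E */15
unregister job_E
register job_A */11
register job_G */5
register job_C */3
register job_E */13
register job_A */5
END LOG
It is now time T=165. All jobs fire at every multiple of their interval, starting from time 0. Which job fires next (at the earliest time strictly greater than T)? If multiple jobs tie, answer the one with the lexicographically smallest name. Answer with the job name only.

Answer: job_C

Derivation:
Op 1: register job_E */17 -> active={job_E:*/17}
Op 2: register job_G */19 -> active={job_E:*/17, job_G:*/19}
Op 3: register job_E */15 -> active={job_E:*/15, job_G:*/19}
Op 4: unregister job_E -> active={job_G:*/19}
Op 5: register job_A */11 -> active={job_A:*/11, job_G:*/19}
Op 6: register job_G */5 -> active={job_A:*/11, job_G:*/5}
Op 7: register job_C */3 -> active={job_A:*/11, job_C:*/3, job_G:*/5}
Op 8: register job_E */13 -> active={job_A:*/11, job_C:*/3, job_E:*/13, job_G:*/5}
Op 9: register job_A */5 -> active={job_A:*/5, job_C:*/3, job_E:*/13, job_G:*/5}
  job_A: interval 5, next fire after T=165 is 170
  job_C: interval 3, next fire after T=165 is 168
  job_E: interval 13, next fire after T=165 is 169
  job_G: interval 5, next fire after T=165 is 170
Earliest = 168, winner (lex tiebreak) = job_C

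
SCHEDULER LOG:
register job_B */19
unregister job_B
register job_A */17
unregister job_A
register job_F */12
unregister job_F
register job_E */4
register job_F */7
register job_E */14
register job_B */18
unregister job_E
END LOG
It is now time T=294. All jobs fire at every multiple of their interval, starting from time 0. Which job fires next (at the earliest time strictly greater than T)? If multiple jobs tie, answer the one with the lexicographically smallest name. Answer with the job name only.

Op 1: register job_B */19 -> active={job_B:*/19}
Op 2: unregister job_B -> active={}
Op 3: register job_A */17 -> active={job_A:*/17}
Op 4: unregister job_A -> active={}
Op 5: register job_F */12 -> active={job_F:*/12}
Op 6: unregister job_F -> active={}
Op 7: register job_E */4 -> active={job_E:*/4}
Op 8: register job_F */7 -> active={job_E:*/4, job_F:*/7}
Op 9: register job_E */14 -> active={job_E:*/14, job_F:*/7}
Op 10: register job_B */18 -> active={job_B:*/18, job_E:*/14, job_F:*/7}
Op 11: unregister job_E -> active={job_B:*/18, job_F:*/7}
  job_B: interval 18, next fire after T=294 is 306
  job_F: interval 7, next fire after T=294 is 301
Earliest = 301, winner (lex tiebreak) = job_F

Answer: job_F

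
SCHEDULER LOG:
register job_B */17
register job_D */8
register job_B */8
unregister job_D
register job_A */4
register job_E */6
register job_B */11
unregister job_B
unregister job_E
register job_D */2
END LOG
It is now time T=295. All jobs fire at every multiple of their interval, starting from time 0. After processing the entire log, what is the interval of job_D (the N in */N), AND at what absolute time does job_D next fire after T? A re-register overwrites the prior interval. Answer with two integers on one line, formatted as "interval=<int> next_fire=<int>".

Answer: interval=2 next_fire=296

Derivation:
Op 1: register job_B */17 -> active={job_B:*/17}
Op 2: register job_D */8 -> active={job_B:*/17, job_D:*/8}
Op 3: register job_B */8 -> active={job_B:*/8, job_D:*/8}
Op 4: unregister job_D -> active={job_B:*/8}
Op 5: register job_A */4 -> active={job_A:*/4, job_B:*/8}
Op 6: register job_E */6 -> active={job_A:*/4, job_B:*/8, job_E:*/6}
Op 7: register job_B */11 -> active={job_A:*/4, job_B:*/11, job_E:*/6}
Op 8: unregister job_B -> active={job_A:*/4, job_E:*/6}
Op 9: unregister job_E -> active={job_A:*/4}
Op 10: register job_D */2 -> active={job_A:*/4, job_D:*/2}
Final interval of job_D = 2
Next fire of job_D after T=295: (295//2+1)*2 = 296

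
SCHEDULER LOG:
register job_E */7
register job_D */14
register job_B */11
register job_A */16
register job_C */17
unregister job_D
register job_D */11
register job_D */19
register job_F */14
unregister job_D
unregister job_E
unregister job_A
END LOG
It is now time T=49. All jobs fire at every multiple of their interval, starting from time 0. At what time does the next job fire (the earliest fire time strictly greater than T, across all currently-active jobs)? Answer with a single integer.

Op 1: register job_E */7 -> active={job_E:*/7}
Op 2: register job_D */14 -> active={job_D:*/14, job_E:*/7}
Op 3: register job_B */11 -> active={job_B:*/11, job_D:*/14, job_E:*/7}
Op 4: register job_A */16 -> active={job_A:*/16, job_B:*/11, job_D:*/14, job_E:*/7}
Op 5: register job_C */17 -> active={job_A:*/16, job_B:*/11, job_C:*/17, job_D:*/14, job_E:*/7}
Op 6: unregister job_D -> active={job_A:*/16, job_B:*/11, job_C:*/17, job_E:*/7}
Op 7: register job_D */11 -> active={job_A:*/16, job_B:*/11, job_C:*/17, job_D:*/11, job_E:*/7}
Op 8: register job_D */19 -> active={job_A:*/16, job_B:*/11, job_C:*/17, job_D:*/19, job_E:*/7}
Op 9: register job_F */14 -> active={job_A:*/16, job_B:*/11, job_C:*/17, job_D:*/19, job_E:*/7, job_F:*/14}
Op 10: unregister job_D -> active={job_A:*/16, job_B:*/11, job_C:*/17, job_E:*/7, job_F:*/14}
Op 11: unregister job_E -> active={job_A:*/16, job_B:*/11, job_C:*/17, job_F:*/14}
Op 12: unregister job_A -> active={job_B:*/11, job_C:*/17, job_F:*/14}
  job_B: interval 11, next fire after T=49 is 55
  job_C: interval 17, next fire after T=49 is 51
  job_F: interval 14, next fire after T=49 is 56
Earliest fire time = 51 (job job_C)

Answer: 51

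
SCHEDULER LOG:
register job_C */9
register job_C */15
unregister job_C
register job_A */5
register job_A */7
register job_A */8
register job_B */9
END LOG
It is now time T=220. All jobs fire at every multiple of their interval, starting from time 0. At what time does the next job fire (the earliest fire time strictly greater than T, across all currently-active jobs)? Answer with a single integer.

Op 1: register job_C */9 -> active={job_C:*/9}
Op 2: register job_C */15 -> active={job_C:*/15}
Op 3: unregister job_C -> active={}
Op 4: register job_A */5 -> active={job_A:*/5}
Op 5: register job_A */7 -> active={job_A:*/7}
Op 6: register job_A */8 -> active={job_A:*/8}
Op 7: register job_B */9 -> active={job_A:*/8, job_B:*/9}
  job_A: interval 8, next fire after T=220 is 224
  job_B: interval 9, next fire after T=220 is 225
Earliest fire time = 224 (job job_A)

Answer: 224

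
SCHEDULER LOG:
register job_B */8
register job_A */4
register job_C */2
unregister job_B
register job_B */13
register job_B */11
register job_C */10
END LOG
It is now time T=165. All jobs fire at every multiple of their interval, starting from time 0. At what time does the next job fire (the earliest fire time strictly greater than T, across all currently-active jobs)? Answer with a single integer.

Op 1: register job_B */8 -> active={job_B:*/8}
Op 2: register job_A */4 -> active={job_A:*/4, job_B:*/8}
Op 3: register job_C */2 -> active={job_A:*/4, job_B:*/8, job_C:*/2}
Op 4: unregister job_B -> active={job_A:*/4, job_C:*/2}
Op 5: register job_B */13 -> active={job_A:*/4, job_B:*/13, job_C:*/2}
Op 6: register job_B */11 -> active={job_A:*/4, job_B:*/11, job_C:*/2}
Op 7: register job_C */10 -> active={job_A:*/4, job_B:*/11, job_C:*/10}
  job_A: interval 4, next fire after T=165 is 168
  job_B: interval 11, next fire after T=165 is 176
  job_C: interval 10, next fire after T=165 is 170
Earliest fire time = 168 (job job_A)

Answer: 168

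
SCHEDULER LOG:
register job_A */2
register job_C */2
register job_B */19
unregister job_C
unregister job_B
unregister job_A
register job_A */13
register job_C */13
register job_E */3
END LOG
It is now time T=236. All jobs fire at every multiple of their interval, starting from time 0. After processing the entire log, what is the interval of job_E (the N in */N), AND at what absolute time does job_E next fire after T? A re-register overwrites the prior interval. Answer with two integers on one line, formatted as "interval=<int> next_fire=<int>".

Answer: interval=3 next_fire=237

Derivation:
Op 1: register job_A */2 -> active={job_A:*/2}
Op 2: register job_C */2 -> active={job_A:*/2, job_C:*/2}
Op 3: register job_B */19 -> active={job_A:*/2, job_B:*/19, job_C:*/2}
Op 4: unregister job_C -> active={job_A:*/2, job_B:*/19}
Op 5: unregister job_B -> active={job_A:*/2}
Op 6: unregister job_A -> active={}
Op 7: register job_A */13 -> active={job_A:*/13}
Op 8: register job_C */13 -> active={job_A:*/13, job_C:*/13}
Op 9: register job_E */3 -> active={job_A:*/13, job_C:*/13, job_E:*/3}
Final interval of job_E = 3
Next fire of job_E after T=236: (236//3+1)*3 = 237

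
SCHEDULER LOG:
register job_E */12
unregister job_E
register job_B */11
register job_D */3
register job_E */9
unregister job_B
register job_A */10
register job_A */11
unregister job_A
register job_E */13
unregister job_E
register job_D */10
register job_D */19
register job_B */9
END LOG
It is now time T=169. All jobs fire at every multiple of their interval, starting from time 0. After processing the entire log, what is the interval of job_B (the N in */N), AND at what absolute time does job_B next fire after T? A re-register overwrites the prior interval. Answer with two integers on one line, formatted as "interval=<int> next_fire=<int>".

Answer: interval=9 next_fire=171

Derivation:
Op 1: register job_E */12 -> active={job_E:*/12}
Op 2: unregister job_E -> active={}
Op 3: register job_B */11 -> active={job_B:*/11}
Op 4: register job_D */3 -> active={job_B:*/11, job_D:*/3}
Op 5: register job_E */9 -> active={job_B:*/11, job_D:*/3, job_E:*/9}
Op 6: unregister job_B -> active={job_D:*/3, job_E:*/9}
Op 7: register job_A */10 -> active={job_A:*/10, job_D:*/3, job_E:*/9}
Op 8: register job_A */11 -> active={job_A:*/11, job_D:*/3, job_E:*/9}
Op 9: unregister job_A -> active={job_D:*/3, job_E:*/9}
Op 10: register job_E */13 -> active={job_D:*/3, job_E:*/13}
Op 11: unregister job_E -> active={job_D:*/3}
Op 12: register job_D */10 -> active={job_D:*/10}
Op 13: register job_D */19 -> active={job_D:*/19}
Op 14: register job_B */9 -> active={job_B:*/9, job_D:*/19}
Final interval of job_B = 9
Next fire of job_B after T=169: (169//9+1)*9 = 171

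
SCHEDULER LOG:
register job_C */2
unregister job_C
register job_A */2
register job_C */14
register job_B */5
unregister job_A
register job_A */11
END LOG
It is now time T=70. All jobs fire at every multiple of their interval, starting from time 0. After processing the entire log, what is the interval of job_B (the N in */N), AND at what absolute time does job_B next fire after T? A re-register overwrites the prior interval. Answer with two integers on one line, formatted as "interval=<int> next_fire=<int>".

Answer: interval=5 next_fire=75

Derivation:
Op 1: register job_C */2 -> active={job_C:*/2}
Op 2: unregister job_C -> active={}
Op 3: register job_A */2 -> active={job_A:*/2}
Op 4: register job_C */14 -> active={job_A:*/2, job_C:*/14}
Op 5: register job_B */5 -> active={job_A:*/2, job_B:*/5, job_C:*/14}
Op 6: unregister job_A -> active={job_B:*/5, job_C:*/14}
Op 7: register job_A */11 -> active={job_A:*/11, job_B:*/5, job_C:*/14}
Final interval of job_B = 5
Next fire of job_B after T=70: (70//5+1)*5 = 75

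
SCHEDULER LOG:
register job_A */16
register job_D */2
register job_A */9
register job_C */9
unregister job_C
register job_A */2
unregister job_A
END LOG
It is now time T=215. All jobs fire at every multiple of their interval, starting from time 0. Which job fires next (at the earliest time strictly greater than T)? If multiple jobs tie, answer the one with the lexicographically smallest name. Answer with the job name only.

Op 1: register job_A */16 -> active={job_A:*/16}
Op 2: register job_D */2 -> active={job_A:*/16, job_D:*/2}
Op 3: register job_A */9 -> active={job_A:*/9, job_D:*/2}
Op 4: register job_C */9 -> active={job_A:*/9, job_C:*/9, job_D:*/2}
Op 5: unregister job_C -> active={job_A:*/9, job_D:*/2}
Op 6: register job_A */2 -> active={job_A:*/2, job_D:*/2}
Op 7: unregister job_A -> active={job_D:*/2}
  job_D: interval 2, next fire after T=215 is 216
Earliest = 216, winner (lex tiebreak) = job_D

Answer: job_D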